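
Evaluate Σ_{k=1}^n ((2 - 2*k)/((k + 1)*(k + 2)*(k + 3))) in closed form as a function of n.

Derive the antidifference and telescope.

S(n) = n*(1 - n)/(3*(n**2 + 5*n + 6))

Compute t_(k+1)/t_k: get k*(k + 1)/((k - 1)*(k + 4)).
So A=k + 1 and B=k + 4, with C=k - 1.
f must satisfy (k + 1)·f(k+1) − (k + 3)·f(k) = k - 1.
From deg A=1, deg B=1, deg C=1: d=2.
Match coefficients ⇒ f(k) = -k.
Then R = B(k−1)f/C = -k*(k + 3)/(k - 1), so s_k = R(k)·t_k = 2*k/((k + 1)*(k + 2)).
Verify: 2*(1 - k)/(k**3 + 6*k**2 + 11*k + 6) matches t_k.
Telescope: S(n) = s_(n+1) − s_(1) = 2*(n + 1)/(n**2 + 5*n + 6) − (1/3) = n*(1 - n)/(3*(n**2 + 5*n + 6)).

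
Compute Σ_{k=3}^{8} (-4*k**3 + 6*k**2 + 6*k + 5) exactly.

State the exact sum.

Ratio r(k) = (4*k**3 + 6*k**2 - 6*k - 13)/(4*k**3 - 6*k**2 - 6*k - 5).
So A=1 and B=1, with C=k**3 - 3*k**2/2 - 3*k/2 - 5/4.
Key eq: (1)·f(k+1) = (1)·f(k) + (k**3 - 3*k**2/2 - 3*k/2 - 5/4).
deg f ≤ 4 (via 0,0,3).
Coefficient equations give f(k) = k*(k**3 - 4*k**2 + k - 3)/4.
Certificate R = B(k−1)f/C = k*(k**3 - 4*k**2 + k - 3)/(4*k**3 - 6*k**2 - 6*k - 5) gives s_k = k*(-k**3 + 4*k**2 - k + 3).
s_(k+1) − s_k = -4*k**3 + 6*k**2 + 6*k + 5 = t_k.
Σ_(k=3)^(8) t_k = s_(9) − s_(3) = -3699 − (27) = -3726.

Σ = -3726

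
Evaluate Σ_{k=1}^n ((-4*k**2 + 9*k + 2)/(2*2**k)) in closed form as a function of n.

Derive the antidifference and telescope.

S(n) = 2**(-n - 1)*(-2**(n + 2) + 4*n**2 + 7*n + 4)

Compute t_(k+1)/t_k: get (4*k**2 - k - 7)/(2*(4*k**2 - 9*k - 2)).
Factor: A=1/2; B=1; C=k**2 - 9*k/4 - 1/2.
Set up (1/2)·f(k+1) − (1)·f(k) − (k**2 - 9*k/4 - 1/2) = 0.
Degrees (0,0,2) ⇒ d ≤ 2.
A polynomial solution: f(k) = -(4*k**2 - k + 1)/2.
Then R = B(k−1)f/C = -2*(4*k**2 - k + 1)/(4*k**2 - 9*k - 2), so s_k = R(k)·t_k = (4*k**2 - k + 1)/2**k.
Δs = (-4*k**2 + 9*k + 2)/(2*2**k), as required.
s_(n+1) = 2**(-n - 1)*(4*n**2 + 7*n + 4) and s_(1) = 2, so S(n) = 2**(-n - 1)*(-2**(n + 2) + 4*n**2 + 7*n + 4).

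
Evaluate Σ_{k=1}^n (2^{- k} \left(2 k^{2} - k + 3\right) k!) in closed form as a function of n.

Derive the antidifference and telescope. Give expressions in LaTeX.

S(n) = 2^{- n} \left(- 2^{n} + 2 n^{2} n! + 3 n n! + n!\right)

r(k) = (k + 1)*(-k + 2*(k + 1)**2 + 2)/(2*(2*k**2 - k + 3)) after simplifying.
Take A(k)=k/2 + 1/2, B(k)=1, C(k)=k**2 - k/2 + 3/2.
Set up (k/2 + 1/2)·f(k+1) − (1)·f(k) − (k**2 - k/2 + 3/2) = 0.
From deg A=1, deg B=0, deg C=2: d=1.
Solve for f: f(k) = 2*k - 1 (degree 1 ≤ 1).
Certificate R = B(k−1)f/C = 2*(2*k - 1)/(2*k**2 - k + 3) gives s_k = 2**(1 - k)*(2*k - 1)*factorial(k).
Check: Δs_k = (2*k**2 - k + 3)*factorial(k)/2**k. ✓
Σ_(k=1)^n t_k = s_(n+1) − s_(1) = ((2*n + 1)*factorial(n + 1)/2**n) − (1), i.e. (-2**n + 2*n**2*factorial(n) + 3*n*factorial(n) + factorial(n))/2**n.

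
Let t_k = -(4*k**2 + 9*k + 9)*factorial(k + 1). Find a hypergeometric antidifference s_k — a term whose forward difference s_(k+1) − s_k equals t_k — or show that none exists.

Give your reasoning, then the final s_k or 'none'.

Ratio r(k) = (k + 2)*(9*k + 4*(k + 1)**2 + 18)/(4*k**2 + 9*k + 9).
A = k + 2, B = 1, C = k**2 + 9*k/4 + 9/4.
Solve (k + 2)·f(k+1) − (1)·f(k) = k**2 + 9*k/4 + 9/4.
From deg A=1, deg B=0, deg C=2: d=1.
A polynomial solution: f(k) = (4*k + 1)/4.
R(k) = B(k−1)·f(k)/C(k) = (4*k + 1)/(4*k**2 + 9*k + 9); s_k = R·t_k = -(4*k + 1)*factorial(k + 1).
Δs = -(4*k**2 + 9*k + 9)*factorial(k + 1), as required.

s_k = -(4*k + 1)*factorial(k + 1)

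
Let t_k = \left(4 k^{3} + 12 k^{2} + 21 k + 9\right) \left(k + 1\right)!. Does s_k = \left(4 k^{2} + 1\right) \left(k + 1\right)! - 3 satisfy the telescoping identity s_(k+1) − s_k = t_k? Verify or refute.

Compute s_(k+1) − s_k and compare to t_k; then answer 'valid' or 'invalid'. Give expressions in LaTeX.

s_(k+1) = (4*(k + 1)**2 + 1)*factorial(k + 2) - 3
s_(k+1) − s_k = (4*k**3 + 12*k**2 + 21*k + 9)*factorial(k + 1)
(s_(k+1) − s_k) − t_k = 0

valid; difference matches t_k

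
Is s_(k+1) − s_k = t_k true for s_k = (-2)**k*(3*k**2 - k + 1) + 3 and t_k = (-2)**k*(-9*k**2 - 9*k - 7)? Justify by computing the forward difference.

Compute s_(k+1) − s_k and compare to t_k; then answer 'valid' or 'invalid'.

valid; difference matches t_k

s_(k+1) = (-2)**(k + 1)*(-k + 3*(k + 1)**2) + 3
s_(k+1) − s_k = (-2)**k*(-9*k**2 - 9*k - 7)
(s_(k+1) − s_k) − t_k = 0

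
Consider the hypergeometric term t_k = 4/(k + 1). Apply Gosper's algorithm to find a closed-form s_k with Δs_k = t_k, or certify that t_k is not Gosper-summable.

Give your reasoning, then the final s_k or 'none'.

no hypergeometric antidifference exists

t_(k+1)/t_k = (k + 1)/(k + 2).
Factor: A=k + 1; B=k + 2; C=1.
Set up (k + 1)·f(k+1) − (k + 1)·f(k) − (1) = 0.
deg f ≤ 0 (via 1,1,0).
Generic f = c0 gives residual -1; -1 = 0 cannot hold, so t_k is not Gosper-summable.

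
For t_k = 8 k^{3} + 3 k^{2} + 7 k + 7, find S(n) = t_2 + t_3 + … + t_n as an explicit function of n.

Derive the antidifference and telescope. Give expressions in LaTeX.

r(k) = (8*k**3 + 27*k**2 + 37*k + 25)/(8*k**3 + 3*k**2 + 7*k + 7) after simplifying.
Gosper form: A/B · C(k+1)/C(k) with A=1, B=1, C=k**3 + 3*k**2/8 + 7*k/8 + 7/8.
Key eq: (1)·f(k+1) = (1)·f(k) + (k**3 + 3*k**2/8 + 7*k/8 + 7/8).
deg f ≤ 4 (via 0,0,3).
A polynomial solution: f(k) = k*(2*k**3 - 3*k**2 + 4*k + 4)/8.
Then R = B(k−1)f/C = k*(2*k**3 - 3*k**2 + 4*k + 4)/(8*k**3 + 3*k**2 + 7*k + 7), so s_k = R(k)·t_k = k*(2*k**3 - 3*k**2 + 4*k + 4).
Verify: 8*k**3 + 3*k**2 + 7*k + 7 matches t_k.
Telescope: S(n) = s_(n+1) − s_(2) = 2*n**4 + 5*n**3 + 7*n**2 + 11*n + 7 − (32) = 2*n**4 + 5*n**3 + 7*n**2 + 11*n - 25.

S(n) = 2 n^{4} + 5 n^{3} + 7 n^{2} + 11 n - 25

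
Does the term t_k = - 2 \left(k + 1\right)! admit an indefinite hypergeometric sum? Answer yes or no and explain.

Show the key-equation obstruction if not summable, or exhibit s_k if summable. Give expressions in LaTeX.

The ratio is k + 2.
So A=k + 2 and B=1, with C=1.
Need (k + 2)·f(k+1) − (1)·f(k) = 1.
From deg A=1, deg B=0, deg C=0: d=-1.
d = -1 < 0 ⇒ no nonzero polynomial f; not summable.

No — key equation has no polynomial f.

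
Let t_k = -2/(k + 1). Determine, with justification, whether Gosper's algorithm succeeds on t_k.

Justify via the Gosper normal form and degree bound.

The ratio is (k + 1)/(k + 2).
So A=k + 1 and B=k + 2, with C=1.
Set up (k + 1)·f(k+1) − (k + 1)·f(k) − (1) = 0.
From deg A=1, deg B=1, deg C=0: d=0.
Write f(k) = c0. Then LHS − RHS = -1, requiring -1 = 0: contradictory. No certificate.

No — t_k has no hypergeometric antidifference.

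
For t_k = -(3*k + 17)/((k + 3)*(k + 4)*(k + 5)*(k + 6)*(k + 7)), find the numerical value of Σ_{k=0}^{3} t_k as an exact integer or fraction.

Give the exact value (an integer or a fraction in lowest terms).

r(k) = (k + 3)*(3*k + 20)/((k + 8)*(3*k + 17)) after simplifying.
Factor: A=k + 3; B=k + 8; C=k + 17/3.
f must satisfy (k + 3)·f(k+1) − (k + 7)·f(k) = k + 17/3.
deg f ≤ 4 (via 1,1,1).
Coefficient equations give f(k) = k*(k + 5)*(k**2 + 13*k + 54)/216.
R(k) = B(k−1)·f(k)/C(k) = k*(k + 5)*(k + 7)*(k**2 + 13*k + 54)/(72*(3*k + 17)); s_k = R·t_k = k*(-k**2 - 13*k - 54)/(72*(k**3 + 13*k**2 + 54*k + 72)).
Δs = (-3*k - 17)/(k**5 + 25*k**4 + 245*k**3 + 1175*k**2 + 2754*k + 2520), as required.
Σ_(k=0)^(3) t_k = s_(4) − s_(0) = -61/5040 − (0) = -61/5040.

Σ = -61/5040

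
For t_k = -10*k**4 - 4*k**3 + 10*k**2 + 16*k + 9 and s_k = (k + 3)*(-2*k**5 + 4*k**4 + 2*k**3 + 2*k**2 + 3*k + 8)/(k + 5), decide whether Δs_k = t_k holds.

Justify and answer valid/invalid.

s_(k+1) = (-2*k**6 - 14*k**5 - 26*k**4 + 4*k**3 + 67*k**2 + 93*k + 68)/(k + 6)
s_(k+1) − s_k = (-10*k**6 - 98*k**5 - 218*k**4 + 30*k**3 + 357*k**2 + 407*k + 196)/(k**2 + 11*k + 30)
(s_(k+1) − s_k) − t_k = 2*(8*k**5 + 58*k**4 + 12*k**3 - 64*k**2 - 86*k - 37)/(k**2 + 11*k + 30)

Invalid: residual 2*(8*k**5 + 58*k**4 + 12*k**3 - 64*k**2 - 86*k - 37)/(k**2 + 11*k + 30) ≠ 0.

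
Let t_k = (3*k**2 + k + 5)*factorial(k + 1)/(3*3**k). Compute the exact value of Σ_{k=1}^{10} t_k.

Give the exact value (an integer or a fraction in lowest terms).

Σ = 67018856/729

Ratio r(k) = (k + 2)*(k + 3*(k + 1)**2 + 6)/(3*(3*k**2 + k + 5)).
Factor: A=k/3 + 2/3; B=1; C=k**2 + k/3 + 5/3.
f must satisfy (k/3 + 2/3)·f(k+1) − (1)·f(k) = k**2 + k/3 + 5/3.
Degrees (1,0,2) ⇒ d ≤ 1.
Solving with deg f ≤ 1: f(k) = 3*k + 1.
R(k) = B(k−1)·f(k)/C(k) = 3*(3*k + 1)/(3*k**2 + k + 5); s_k = R·t_k = (3*k + 1)*factorial(k + 1)/3**k.
Check: Δs_k = (3*k**2 + k + 5)*factorial(k + 1)/(3*3**k). ✓
Sum = s_(11) − s_(1); s_(11) = 67020800/729, s_(1) = 8/3 ⇒ 67018856/729.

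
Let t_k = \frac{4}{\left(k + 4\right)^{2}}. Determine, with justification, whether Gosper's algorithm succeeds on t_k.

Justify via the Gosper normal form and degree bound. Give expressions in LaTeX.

No — the linear system for f has no solution.

Step 1: r(k) = (k + 4)**2/(k + 5)**2.
A = k**2 + 8*k + 16, B = k**2 + 10*k + 25, C = 1.
f must satisfy (k**2 + 8*k + 16)·f(k+1) − (k**2 + 8*k + 16)·f(k) = 1.
Degrees (2,2,0) ⇒ d ≤ 0.
Write f(k) = c0. Then LHS − RHS = -1, requiring -1 = 0: contradictory. No certificate.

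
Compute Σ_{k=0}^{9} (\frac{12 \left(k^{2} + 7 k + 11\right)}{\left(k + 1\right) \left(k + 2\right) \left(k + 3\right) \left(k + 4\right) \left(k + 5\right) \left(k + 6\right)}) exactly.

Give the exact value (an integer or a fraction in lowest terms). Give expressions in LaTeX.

Σ = 568/2145

Step 1: r(k) = (k + 1)*(7*k + (k + 1)**2 + 18)/((k + 7)*(k**2 + 7*k + 11)).
Take A(k)=k + 1, B(k)=k + 7, C(k)=k**2 + 7*k + 11.
Need (k + 1)·f(k+1) − (k + 6)·f(k) = k**2 + 7*k + 11.
From deg A=1, deg B=1, deg C=2: d=5.
Coefficient equations give f(k) = k*(k + 2)*(k + 4)*(k**2 + 9*k + 23)/45.
Certificate R = B(k−1)f/C = k*(k + 2)*(k + 4)*(k + 6)*(k**2 + 9*k + 23)/(45*(k**2 + 7*k + 11)) gives s_k = 4*k*(k**2 + 9*k + 23)/(15*(k**3 + 9*k**2 + 23*k + 15)).
Δs = 12*(k**2 + 7*k + 11)/(k**6 + 21*k**5 + 175*k**4 + 735*k**3 + 1624*k**2 + 1764*k + 720), as required.
Evaluate s at k=10 and k=0: 568/2145 and 0; difference 568/2145.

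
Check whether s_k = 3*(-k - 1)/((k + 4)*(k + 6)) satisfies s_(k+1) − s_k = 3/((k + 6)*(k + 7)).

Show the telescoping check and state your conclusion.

Invalid: residual 9*(-2*k - 11)/(k**4 + 22*k**3 + 179*k**2 + 638*k + 840) ≠ 0.

s_(k+1) = 3*(-k - 2)/((k + 5)*(k + 7))
s_(k+1) − s_k = 3*(k**2 + 3*k - 13)/(k**4 + 22*k**3 + 179*k**2 + 638*k + 840)
(s_(k+1) − s_k) − t_k = 9*(-2*k - 11)/(k**4 + 22*k**3 + 179*k**2 + 638*k + 840)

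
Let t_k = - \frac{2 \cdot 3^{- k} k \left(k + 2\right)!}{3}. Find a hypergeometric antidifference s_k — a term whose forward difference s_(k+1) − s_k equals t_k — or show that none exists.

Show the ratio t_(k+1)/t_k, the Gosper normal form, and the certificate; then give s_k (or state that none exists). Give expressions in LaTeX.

t_(k+1)/t_k = (k + 1)*(k + 3)/(3*k).
Gosper form: A/B · C(k+1)/C(k) with A=k/3 + 1, B=1, C=k.
Key eq: (k/3 + 1)·f(k+1) = (1)·f(k) + (k).
Bound: deg f ≤ 0.
Match coefficients ⇒ f(k) = 3.
So s_k = (B(k−1)f/C)·t_k = (3/k)·t_k = -2*factorial(k + 2)/3**k.
Check: Δs_k = -2*k*factorial(k + 2)/(3*3**k). ✓

s_k = - 2 \cdot 3^{- k} \left(k + 2\right)!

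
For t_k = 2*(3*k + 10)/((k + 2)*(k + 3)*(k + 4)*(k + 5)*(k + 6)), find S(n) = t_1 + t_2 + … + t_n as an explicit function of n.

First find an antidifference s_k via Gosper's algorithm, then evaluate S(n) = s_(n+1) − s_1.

S(n) = n*(n**2 + 14*n + 63)/(45*(n**3 + 14*n**2 + 63*n + 90))

The ratio is (k + 2)*(3*k + 13)/((k + 7)*(3*k + 10)).
Take A(k)=k + 2, B(k)=k + 7, C(k)=k + 10/3.
Need (k + 2)·f(k+1) − (k + 6)·f(k) = k + 10/3.
Degrees (1,1,1) ⇒ d ≤ 4.
Match coefficients ⇒ f(k) = k*(k + 3)*(k**2 + 11*k + 38)/120.
Certificate R = B(k−1)f/C = k*(k + 3)*(k + 6)*(k**2 + 11*k + 38)/(40*(3*k + 10)) gives s_k = k*(k**2 + 11*k + 38)/(20*(k**3 + 11*k**2 + 38*k + 40)).
s_(k+1) − s_k = 2*(3*k + 10)/(k**5 + 20*k**4 + 155*k**3 + 580*k**2 + 1044*k + 720) = t_k.
Σ_(k=1)^n t_k = s_(n+1) − s_(1) = ((n**3 + 14*n**2 + 63*n + 50)/(20*(n**3 + 14*n**2 + 63*n + 90))) − (1/36), i.e. n*(n**2 + 14*n + 63)/(45*(n**3 + 14*n**2 + 63*n + 90)).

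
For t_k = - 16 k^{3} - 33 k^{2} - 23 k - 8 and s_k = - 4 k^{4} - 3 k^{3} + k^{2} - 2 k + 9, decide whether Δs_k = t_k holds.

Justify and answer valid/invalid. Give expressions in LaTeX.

Valid: the claim telescopes to t_k.

s_(k+1) = -4*k**4 - 19*k**3 - 32*k**2 - 25*k + 1
s_(k+1) − s_k = -16*k**3 - 33*k**2 - 23*k - 8
(s_(k+1) − s_k) − t_k = 0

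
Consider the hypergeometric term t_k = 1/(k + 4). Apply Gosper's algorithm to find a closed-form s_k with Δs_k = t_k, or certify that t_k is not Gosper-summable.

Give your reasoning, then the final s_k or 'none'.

r(k) = (k + 4)/(k + 5) after simplifying.
Gosper form: A/B · C(k+1)/C(k) with A=k + 4, B=k + 5, C=1.
f must satisfy (k + 4)·f(k+1) − (k + 4)·f(k) = 1.
Bound: deg f ≤ 0.
Write f(k) = c0. Then LHS − RHS = -1, requiring -1 = 0: contradictory. No certificate.

none (Gosper's algorithm certifies no s_k)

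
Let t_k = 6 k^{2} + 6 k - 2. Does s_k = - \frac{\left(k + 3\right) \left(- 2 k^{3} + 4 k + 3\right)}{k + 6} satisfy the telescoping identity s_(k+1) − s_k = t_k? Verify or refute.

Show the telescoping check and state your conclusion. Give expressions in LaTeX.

Invalid: residual \frac{3 \left(- 4 k^{3} - 42 k^{2} - 38 k + 9\right)}{k^{2} + 13 k + 42} ≠ 0.

s_(k+1) = -(k + 4)*(4*k - 2*(k + 1)**3 + 7)/(k + 7)
s_(k+1) − s_k = (6*k**4 + 72*k**3 + 202*k**2 + 112*k - 57)/(k**2 + 13*k + 42)
(s_(k+1) − s_k) − t_k = 3*(-4*k**3 - 42*k**2 - 38*k + 9)/(k**2 + 13*k + 42)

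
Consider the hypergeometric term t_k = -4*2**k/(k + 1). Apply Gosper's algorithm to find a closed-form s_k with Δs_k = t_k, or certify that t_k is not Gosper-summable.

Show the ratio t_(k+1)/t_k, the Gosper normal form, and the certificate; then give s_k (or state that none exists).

r(k) = 2*(k + 1)/(k + 2) after simplifying.
So A=2*k + 2 and B=k + 2, with C=1.
Solve (2*k + 2)·f(k+1) − (k + 1)·f(k) = 1.
Bound: deg f ≤ -1.
deg f ≤ -1 is impossible — no certificate.

not Gosper-summable; s_k does not exist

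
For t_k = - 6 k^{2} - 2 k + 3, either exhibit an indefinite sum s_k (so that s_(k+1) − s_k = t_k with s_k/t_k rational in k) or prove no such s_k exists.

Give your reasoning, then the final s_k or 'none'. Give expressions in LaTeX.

t_(k+1)/t_k = (6*k**2 + 14*k + 5)/(6*k**2 + 2*k - 3).
Gosper form: A/B · C(k+1)/C(k) with A=1, B=1, C=k**2 + k/3 - 1/2.
Solve (1)·f(k+1) − (1)·f(k) = k**2 + k/3 - 1/2.
Degrees (0,0,2) ⇒ d ≤ 3.
Coefficient equations give f(k) = k*(2*k**2 - 2*k - 3)/6.
So s_k = (B(k−1)f/C)·t_k = (k*(2*k**2 - 2*k - 3)/(6*k**2 + 2*k - 3))·t_k = k*(-2*k**2 + 2*k + 3).
Check: Δs_k = -6*k**2 - 2*k + 3. ✓

s_k = k \left(- 2 k^{2} + 2 k + 3\right)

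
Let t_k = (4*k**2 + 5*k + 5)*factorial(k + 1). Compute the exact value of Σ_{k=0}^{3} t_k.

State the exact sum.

Σ = 1563

t_(k+1)/t_k = (k + 2)*(5*k + 4*(k + 1)**2 + 10)/(4*k**2 + 5*k + 5).
Factor: A=k + 2; B=1; C=k**2 + 5*k/4 + 5/4.
Key eq: (k + 2)·f(k+1) = (1)·f(k) + (k**2 + 5*k/4 + 5/4).
Bound: deg f ≤ 1.
Coefficient equations give f(k) = (4*k - 3)/4.
So s_k = (B(k−1)f/C)·t_k = ((4*k - 3)/(4*k**2 + 5*k + 5))·t_k = (4*k - 3)*factorial(k + 1).
Check: Δs_k = (4*k**2 + 5*k + 5)*factorial(k + 1). ✓
Evaluate s at k=4 and k=0: 1560 and -3; difference 1563.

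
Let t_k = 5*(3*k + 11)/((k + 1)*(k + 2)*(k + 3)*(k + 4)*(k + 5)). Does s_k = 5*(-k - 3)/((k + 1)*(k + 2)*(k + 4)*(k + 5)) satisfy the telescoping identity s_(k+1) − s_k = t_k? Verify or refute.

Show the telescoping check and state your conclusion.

s_(k+1) = 5*(-k - 4)/((k + 2)*(k + 3)*(k + 5)*(k + 6))
s_(k+1) − s_k = 5*(3*k**2 + 21*k + 38)/(k**6 + 21*k**5 + 175*k**4 + 735*k**3 + 1624*k**2 + 1764*k + 720)
(s_(k+1) − s_k) − t_k = 20*(-2*k - 7)/(k**6 + 21*k**5 + 175*k**4 + 735*k**3 + 1624*k**2 + 1764*k + 720)

Invalid: residual 20*(-2*k - 7)/(k**6 + 21*k**5 + 175*k**4 + 735*k**3 + 1624*k**2 + 1764*k + 720) ≠ 0.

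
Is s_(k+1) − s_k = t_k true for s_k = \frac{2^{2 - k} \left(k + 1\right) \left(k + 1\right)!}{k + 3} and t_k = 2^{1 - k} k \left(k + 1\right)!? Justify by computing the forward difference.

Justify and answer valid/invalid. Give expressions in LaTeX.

Invalid: residual - \frac{2^{2 - k} \left(k^{2} + 3 k - 2\right) \left(k + 1\right)!}{\left(k + 3\right) \left(k + 4\right)} ≠ 0.

s_(k+1) = 2**(1 - k)*(k + 2)*factorial(k + 2)/(k + 4)
s_(k+1) − s_k = 2**(1 - k)*(k**3 + 5*k**2 + 6*k + 4)*factorial(k + 1)/((k + 3)*(k + 4))
(s_(k+1) − s_k) − t_k = -2**(2 - k)*(k**2 + 3*k - 2)*factorial(k + 1)/((k + 3)*(k + 4))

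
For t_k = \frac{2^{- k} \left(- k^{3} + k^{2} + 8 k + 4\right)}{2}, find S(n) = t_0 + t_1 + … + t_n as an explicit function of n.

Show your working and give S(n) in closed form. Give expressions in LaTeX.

S(n) = 2^{- n - 1} \left(2^{n + 2} + n^{3} + 5 n^{2} + 6 n\right)

Ratio r(k) = (k**3/2 + k**2 - 7*k/2 - 6)/(k**3 - k**2 - 8*k - 4).
So A=1/2 and B=1, with C=k**3 - k**2 - 8*k - 4.
Need (1/2)·f(k+1) − (1)·f(k) = k**3 - k**2 - 8*k - 4.
d = 3 from the (0,0,3) case.
Solving with deg f ≤ 3: f(k) = -2*(k - 1)*(k + 1)*(k + 2).
R(k) = B(k−1)·f(k)/C(k) = -2*(k - 1)*(k + 1)/(k**2 - 3*k - 2); s_k = R·t_k = (k**3 + 2*k**2 - k - 2)/2**k.
Verify: (-k**3 + k**2 + 8*k + 4)/(2*2**k) matches t_k.
Telescope: S(n) = s_(n+1) − s_(0) = 2**(-n - 1)*n*(n**2 + 5*n + 6) − (-2) = 2**(-n - 1)*(2**(n + 2) + n**3 + 5*n**2 + 6*n).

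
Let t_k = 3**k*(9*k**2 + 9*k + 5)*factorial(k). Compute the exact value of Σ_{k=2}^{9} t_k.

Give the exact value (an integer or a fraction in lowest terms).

Σ = 5999756313528

r(k) = 3*(9*k**3 + 36*k**2 + 50*k + 23)/(9*k**2 + 9*k + 5) after simplifying.
A = 3*k + 3, B = 1, C = k**2 + k + 5/9.
Key eq: (3*k + 3)·f(k+1) = (1)·f(k) + (k**2 + k + 5/9).
Bound: deg f ≤ 1.
Match coefficients ⇒ f(k) = (3*k - 2)/9.
Then R = B(k−1)f/C = (3*k - 2)/(9*k**2 + 9*k + 5), so s_k = R(k)·t_k = 3**k*(3*k - 2)*factorial(k).
s_(k+1) − s_k = 3**k*(9*k**2 + 9*k + 5)*factorial(k) = t_k.
Σ_(k=2)^(9) t_k = s_(10) − s_(2) = 5999756313600 − (72) = 5999756313528.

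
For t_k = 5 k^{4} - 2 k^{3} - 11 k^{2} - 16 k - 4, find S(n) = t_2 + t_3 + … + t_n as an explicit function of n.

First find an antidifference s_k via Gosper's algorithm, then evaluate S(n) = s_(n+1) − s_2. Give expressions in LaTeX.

Compute t_(k+1)/t_k: get (5*k**4 + 18*k**3 + 13*k**2 - 24*k - 28)/(5*k**4 - 2*k**3 - 11*k**2 - 16*k - 4).
Take A(k)=1, B(k)=1, C(k)=k**4 - 2*k**3/5 - 11*k**2/5 - 16*k/5 - 4/5.
Need (1)·f(k+1) − (1)·f(k) = k**4 - 2*k**3/5 - 11*k**2/5 - 16*k/5 - 4/5.
From deg A=0, deg B=0, deg C=4: d=5.
Coefficient equations give f(k) = k*(k**4 - 3*k**3 - k**2 - 3*k + 2)/5.
Certificate R = B(k−1)f/C = k*(k**4 - 3*k**3 - k**2 - 3*k + 2)/(5*k**4 - 2*k**3 - 11*k**2 - 16*k - 4) gives s_k = k*(k**4 - 3*k**3 - k**2 - 3*k + 2).
Verify: 5*k**4 - 2*k**3 - 11*k**2 - 16*k - 4 matches t_k.
s_(n+1) = n**5 + 2*n**4 - 3*n**3 - 14*n**2 - 14*n - 4 and s_(2) = -32, so S(n) = n**5 + 2*n**4 - 3*n**3 - 14*n**2 - 14*n + 28.

S(n) = n^{5} + 2 n^{4} - 3 n^{3} - 14 n^{2} - 14 n + 28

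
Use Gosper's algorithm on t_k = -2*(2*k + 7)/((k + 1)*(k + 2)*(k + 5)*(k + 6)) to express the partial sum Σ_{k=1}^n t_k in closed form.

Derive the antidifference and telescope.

S(n) = n*(-n - 8)/(6*(n**2 + 8*n + 12))

r(k) = (k + 1)*(k + 5)*(2*k + 9)/((k + 3)*(k + 7)*(2*k + 7)) after simplifying.
Factor: A=k + 1; B=k + 7; C=k**3 + 21*k**2/2 + 73*k/2 + 42.
f must satisfy (k + 1)·f(k+1) − (k + 6)·f(k) = k**3 + 21*k**2/2 + 73*k/2 + 42.
deg f ≤ 5 (via 1,1,3).
Coefficient equations give f(k) = k*(k + 2)*(k + 3)*(k + 4)*(k + 6)/10.
Then R = B(k−1)f/C = k*(k + 2)*(k + 6)**2/(5*(2*k + 7)), so s_k = R(k)·t_k = 2*k*(-k - 6)/(5*(k**2 + 6*k + 5)).
Verify: 2*(-2*k - 7)/(k**4 + 14*k**3 + 65*k**2 + 112*k + 60) matches t_k.
Telescope: S(n) = s_(n+1) − s_(1) = 2*(-n**2 - 8*n - 7)/(5*(n**2 + 8*n + 12)) − (-7/30) = n*(-n - 8)/(6*(n**2 + 8*n + 12)).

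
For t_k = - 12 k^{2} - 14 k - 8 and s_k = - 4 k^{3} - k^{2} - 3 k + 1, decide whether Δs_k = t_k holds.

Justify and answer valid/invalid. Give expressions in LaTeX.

s_(k+1) = -4*k**3 - 13*k**2 - 17*k - 7
s_(k+1) − s_k = -12*k**2 - 14*k - 8
(s_(k+1) − s_k) − t_k = 0

valid (s_(k+1) − s_k reduces to t_k)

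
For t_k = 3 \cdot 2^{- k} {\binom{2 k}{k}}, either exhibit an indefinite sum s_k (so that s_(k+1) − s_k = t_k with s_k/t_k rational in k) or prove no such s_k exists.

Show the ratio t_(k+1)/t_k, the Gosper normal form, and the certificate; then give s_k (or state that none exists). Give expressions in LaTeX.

none (Gosper's algorithm certifies no s_k)

Compute t_(k+1)/t_k: get (2*k + 1)/(k + 1).
Gosper form: A/B · C(k+1)/C(k) with A=2*k + 1, B=k + 1, C=1.
Solve (2*k + 1)·f(k+1) − (k)·f(k) = 1.
Bound: deg f ≤ -1.
Bound -1 < 0, so the key equation has no polynomial solution.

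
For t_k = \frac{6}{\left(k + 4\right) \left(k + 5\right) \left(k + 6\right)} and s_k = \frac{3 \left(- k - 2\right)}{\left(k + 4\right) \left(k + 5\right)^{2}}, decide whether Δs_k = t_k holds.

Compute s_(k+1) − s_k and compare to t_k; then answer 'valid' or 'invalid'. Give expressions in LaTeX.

s_(k+1) = 3*(-k - 3)/((k + 5)*(k + 6)**2)
s_(k+1) − s_k = 3*(2*k**2 + 13*k + 12)/(k**5 + 26*k**4 + 269*k**3 + 1384*k**2 + 3540*k + 3600)
(s_(k+1) − s_k) − t_k = 9*(-3*k - 16)/(k**5 + 26*k**4 + 269*k**3 + 1384*k**2 + 3540*k + 3600)

Invalid: residual \frac{9 \left(- 3 k - 16\right)}{k^{5} + 26 k^{4} + 269 k^{3} + 1384 k^{2} + 3540 k + 3600} ≠ 0.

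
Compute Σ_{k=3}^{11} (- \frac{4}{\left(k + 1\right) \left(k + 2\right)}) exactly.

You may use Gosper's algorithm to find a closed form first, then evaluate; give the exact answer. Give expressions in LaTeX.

Σ = -9/13

Step 1: r(k) = (k + 1)/(k + 3).
Factor: A=k + 1; B=k + 3; C=1.
Set up (k + 1)·f(k+1) − (k + 2)·f(k) − (1) = 0.
From deg A=1, deg B=1, deg C=0: d=1.
Coefficient equations give f(k) = k.
So s_k = (B(k−1)f/C)·t_k = (k*(k + 2))·t_k = -4*k/(k + 1).
s_(k+1) − s_k = -4/(k**2 + 3*k + 2) = t_k.
Σ_(k=3)^(11) t_k = s_(12) − s_(3) = -48/13 − (-3) = -9/13.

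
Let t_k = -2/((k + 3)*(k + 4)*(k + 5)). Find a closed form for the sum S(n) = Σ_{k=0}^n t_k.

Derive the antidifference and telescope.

r(k) = (k + 3)/(k + 6) after simplifying.
Gosper form: A/B · C(k+1)/C(k) with A=k + 3, B=k + 6, C=1.
Need (k + 3)·f(k+1) − (k + 5)·f(k) = 1.
From deg A=1, deg B=1, deg C=0: d=2.
Match coefficients ⇒ f(k) = k*(k + 7)/24.
R(k) = B(k−1)·f(k)/C(k) = k*(k + 5)*(k + 7)/24; s_k = R·t_k = k*(-k - 7)/(12*(k + 3)*(k + 4)).
Verify: -2/(k**3 + 12*k**2 + 47*k + 60) matches t_k.
Telescope: S(n) = s_(n+1) − s_(0) = (-n**2 - 9*n - 8)/(12*(n**2 + 9*n + 20)) − (0) = (-n**2 - 9*n - 8)/(12*(n**2 + 9*n + 20)).

S(n) = (-n**2 - 9*n - 8)/(12*(n**2 + 9*n + 20))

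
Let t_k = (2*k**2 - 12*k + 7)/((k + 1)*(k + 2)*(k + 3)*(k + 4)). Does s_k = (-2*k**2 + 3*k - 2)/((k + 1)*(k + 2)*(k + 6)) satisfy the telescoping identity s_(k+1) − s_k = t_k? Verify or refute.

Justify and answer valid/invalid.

Invalid: residual 3*(-4*k**3 - 5*k**2 + 75*k - 50)/(k**6 + 23*k**5 + 207*k**4 + 925*k**3 + 2144*k**2 + 2412*k + 1008) ≠ 0.

s_(k+1) = (3*k - 2*(k + 1)**2 + 1)/((k + 2)*(k + 3)*(k + 7))
s_(k+1) − s_k = 2*(k**3 - 3*k**2 - 28*k + 18)/(k**5 + 19*k**4 + 131*k**3 + 401*k**2 + 540*k + 252)
(s_(k+1) − s_k) − t_k = 3*(-4*k**3 - 5*k**2 + 75*k - 50)/(k**6 + 23*k**5 + 207*k**4 + 925*k**3 + 2144*k**2 + 2412*k + 1008)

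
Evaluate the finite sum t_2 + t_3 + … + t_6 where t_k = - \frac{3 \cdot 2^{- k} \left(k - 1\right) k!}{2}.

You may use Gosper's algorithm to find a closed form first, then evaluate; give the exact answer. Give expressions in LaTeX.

Compute t_(k+1)/t_k: get k*(k + 1)/(2*(k - 1)).
Gosper form: A/B · C(k+1)/C(k) with A=k/2 + 1/2, B=1, C=k - 1.
Need (k/2 + 1/2)·f(k+1) − (1)·f(k) = k - 1.
Bound: deg f ≤ 0.
Solve for f: f(k) = 2 (degree 0 ≤ 0).
Get s_k = R·t_k = -3*factorial(k)/2**k with R(k) = B(k−1)f(k)/C(k) = 2/(k - 1).
s_(k+1) − s_k = -3*(k - 1)*factorial(k)/(2*2**k) = t_k.
Σ_(k=2)^(6) t_k = s_(7) − s_(2) = -945/8 − (-3/2) = -933/8.

Σ = -933/8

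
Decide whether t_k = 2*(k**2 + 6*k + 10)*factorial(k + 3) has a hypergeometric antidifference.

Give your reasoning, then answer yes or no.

Compute t_(k+1)/t_k: get (k + 4)*(6*k + (k + 1)**2 + 16)/(k**2 + 6*k + 10).
Gosper form: A/B · C(k+1)/C(k) with A=k + 4, B=1, C=k**2 + 6*k + 10.
Set up (k + 4)·f(k+1) − (1)·f(k) − (k**2 + 6*k + 10) = 0.
From deg A=1, deg B=0, deg C=2: d=1.
A polynomial solution: f(k) = k + 2.
Then R = B(k−1)f/C = (k + 2)/(k**2 + 6*k + 10), so s_k = R(k)·t_k = 2*(k + 2)*factorial(k + 3).
s_(k+1) − s_k = 2*(k**2 + 6*k + 10)*factorial(k + 3) = t_k.

Yes. s_k = 2*(k + 2)*factorial(k + 3).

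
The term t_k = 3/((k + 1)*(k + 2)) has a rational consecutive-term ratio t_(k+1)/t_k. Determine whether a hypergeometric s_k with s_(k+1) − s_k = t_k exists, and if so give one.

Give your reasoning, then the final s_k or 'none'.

s_k = 3*k/(k + 1)

Ratio r(k) = (k + 1)/(k + 3).
Take A(k)=k + 1, B(k)=k + 3, C(k)=1.
f must satisfy (k + 1)·f(k+1) − (k + 2)·f(k) = 1.
deg f ≤ 1 (via 1,1,0).
Match coefficients ⇒ f(k) = k.
Then R = B(k−1)f/C = k*(k + 2), so s_k = R(k)·t_k = 3*k/(k + 1).
Δs = 3/(k**2 + 3*k + 2), as required.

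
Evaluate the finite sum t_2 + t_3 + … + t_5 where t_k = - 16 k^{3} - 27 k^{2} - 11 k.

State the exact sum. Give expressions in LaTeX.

r(k) = (16*k**2 + 59*k + 54)/(k*(16*k + 11)) after simplifying.
A = 1, B = 1, C = k**3 + 27*k**2/16 + 11*k/16.
f must satisfy (1)·f(k+1) − (1)·f(k) = k**3 + 27*k**2/16 + 11*k/16.
Degrees (0,0,3) ⇒ d ≤ 4.
A polynomial solution: f(k) = k*(k - 1)*(k + 1)*(4*k + 1)/16.
R(k) = B(k−1)·f(k)/C(k) = (k - 1)*(4*k + 1)/(16*k + 11); s_k = R·t_k = k*(-4*k**3 - k**2 + 4*k + 1).
Δs = k*(-16*k**2 - 27*k - 11), as required.
Evaluate s at k=6 and k=2: -5250 and -54; difference -5196.

Σ = -5196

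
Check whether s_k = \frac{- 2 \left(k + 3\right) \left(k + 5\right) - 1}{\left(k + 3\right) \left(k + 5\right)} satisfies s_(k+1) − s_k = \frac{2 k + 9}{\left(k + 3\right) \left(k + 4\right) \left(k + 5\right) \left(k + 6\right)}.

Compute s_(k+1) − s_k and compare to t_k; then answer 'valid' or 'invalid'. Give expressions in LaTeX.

valid (s_(k+1) − s_k reduces to t_k)

s_(k+1) = (-2*(k + 4)*(k + 6) - 1)/((k + 4)*(k + 6))
s_(k+1) − s_k = (2*k + 9)/(k**4 + 18*k**3 + 119*k**2 + 342*k + 360)
(s_(k+1) − s_k) − t_k = 0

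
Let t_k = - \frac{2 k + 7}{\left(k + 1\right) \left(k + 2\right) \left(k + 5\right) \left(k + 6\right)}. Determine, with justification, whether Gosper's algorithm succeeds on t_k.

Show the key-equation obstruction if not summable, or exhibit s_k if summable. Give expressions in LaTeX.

Yes. s_k = \frac{k \left(- k - 6\right)}{5 \left(k^{2} + 6 k + 5\right)}.

t_(k+1)/t_k = (k + 1)*(k + 5)*(2*k + 9)/((k + 3)*(k + 7)*(2*k + 7)).
Normal form (A,B,C) = (k + 1, k + 7, k**3 + 21*k**2/2 + 73*k/2 + 42).
Solve (k + 1)·f(k+1) − (k + 6)·f(k) = k**3 + 21*k**2/2 + 73*k/2 + 42.
From deg A=1, deg B=1, deg C=3: d=5.
Solving with deg f ≤ 5: f(k) = k*(k + 2)*(k + 3)*(k + 4)*(k + 6)/10.
So s_k = (B(k−1)f/C)·t_k = (k*(k + 2)*(k + 6)**2/(5*(2*k + 7)))·t_k = k*(-k - 6)/(5*(k**2 + 6*k + 5)).
s_(k+1) − s_k = (-2*k - 7)/(k**4 + 14*k**3 + 65*k**2 + 112*k + 60) = t_k.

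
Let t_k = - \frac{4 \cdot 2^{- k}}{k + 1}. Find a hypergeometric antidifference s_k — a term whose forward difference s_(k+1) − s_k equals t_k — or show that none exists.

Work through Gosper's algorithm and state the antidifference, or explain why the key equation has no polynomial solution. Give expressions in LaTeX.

r(k) = (k + 1)/(2*(k + 2)) after simplifying.
A = k/2 + 1/2, B = k + 2, C = 1.
Key eq: (k/2 + 1/2)·f(k+1) = (k + 1)·f(k) + (1).
From deg A=1, deg B=1, deg C=0: d=-1.
deg f ≤ -1 is impossible — no certificate.

none — t_k is not Gosper-summable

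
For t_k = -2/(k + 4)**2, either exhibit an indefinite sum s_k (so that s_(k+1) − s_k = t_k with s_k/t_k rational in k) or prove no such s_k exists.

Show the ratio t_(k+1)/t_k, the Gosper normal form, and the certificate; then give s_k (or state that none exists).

r(k) = (k + 4)**2/(k + 5)**2 after simplifying.
Gosper form: A/B · C(k+1)/C(k) with A=k**2 + 8*k + 16, B=k**2 + 10*k + 25, C=1.
Set up (k**2 + 8*k + 16)·f(k+1) − (k**2 + 8*k + 16)·f(k) − (1) = 0.
d = 0 from the (2,2,0) case.
Write f(k) = c0. Then LHS − RHS = -1, requiring -1 = 0: contradictory. No certificate.

no hypergeometric antidifference exists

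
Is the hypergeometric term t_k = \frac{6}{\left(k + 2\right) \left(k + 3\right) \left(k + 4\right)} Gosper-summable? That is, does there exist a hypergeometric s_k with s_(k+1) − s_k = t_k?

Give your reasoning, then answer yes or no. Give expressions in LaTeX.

r(k) = (k + 2)/(k + 5) after simplifying.
Gosper form: A/B · C(k+1)/C(k) with A=k + 2, B=k + 5, C=1.
f must satisfy (k + 2)·f(k+1) − (k + 4)·f(k) = 1.
d = 2 from the (1,1,0) case.
Match coefficients ⇒ f(k) = k*(k + 5)/12.
Certificate R = B(k−1)f/C = k*(k + 4)*(k + 5)/12 gives s_k = k*(k + 5)/(2*(k + 2)*(k + 3)).
Verify: 6/(k**3 + 9*k**2 + 26*k + 24) matches t_k.

Yes. s_k = \frac{k \left(k + 5\right)}{2 \left(k + 2\right) \left(k + 3\right)}.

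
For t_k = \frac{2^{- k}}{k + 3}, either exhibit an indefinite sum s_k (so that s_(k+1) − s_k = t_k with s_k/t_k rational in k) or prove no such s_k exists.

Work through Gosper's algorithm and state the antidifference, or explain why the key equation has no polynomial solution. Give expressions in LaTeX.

Ratio r(k) = (k + 3)/(2*(k + 4)).
Gosper form: A/B · C(k+1)/C(k) with A=k/2 + 3/2, B=k + 4, C=1.
Solve (k/2 + 3/2)·f(k+1) − (k + 3)·f(k) = 1.
Degrees (1,1,0) ⇒ d ≤ -1.
deg f ≤ -1 is impossible — no certificate.

none — t_k is not Gosper-summable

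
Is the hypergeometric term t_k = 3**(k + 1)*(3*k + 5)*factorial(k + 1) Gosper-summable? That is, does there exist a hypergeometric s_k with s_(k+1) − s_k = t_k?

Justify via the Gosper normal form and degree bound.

Ratio r(k) = 3*(k + 2)*(3*k + 8)/(3*k + 5).
Gosper form: A/B · C(k+1)/C(k) with A=3*k + 6, B=1, C=k + 5/3.
f must satisfy (3*k + 6)·f(k+1) − (1)·f(k) = k + 5/3.
Bound: deg f ≤ 0.
A polynomial solution: f(k) = 1/3.
R(k) = B(k−1)·f(k)/C(k) = 1/(3*k + 5); s_k = R·t_k = 3**(k + 1)*factorial(k + 1).
Check: Δs_k = 3**(k + 1)*(3*k + 5)*factorial(k + 1). ✓

Yes. s_k = 3**(k + 1)*factorial(k + 1).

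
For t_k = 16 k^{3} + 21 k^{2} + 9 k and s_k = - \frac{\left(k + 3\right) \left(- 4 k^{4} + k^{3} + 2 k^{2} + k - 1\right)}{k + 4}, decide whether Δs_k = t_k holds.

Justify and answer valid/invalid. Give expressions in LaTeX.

s_(k+1) = -(k + 4)*(k - 4*(k + 1)**4 + (k + 1)**3 + 2*(k + 1)**2)/(k + 5)
s_(k+1) − s_k = (16*k**5 + 153*k**4 + 432*k**3 + 406*k**2 + 143*k + 1)/(k**2 + 9*k + 20)
(s_(k+1) − s_k) − t_k = (-12*k**4 - 86*k**3 - 95*k**2 - 37*k + 1)/(k**2 + 9*k + 20)

Invalid: residual \frac{- 12 k^{4} - 86 k^{3} - 95 k^{2} - 37 k + 1}{k^{2} + 9 k + 20} ≠ 0.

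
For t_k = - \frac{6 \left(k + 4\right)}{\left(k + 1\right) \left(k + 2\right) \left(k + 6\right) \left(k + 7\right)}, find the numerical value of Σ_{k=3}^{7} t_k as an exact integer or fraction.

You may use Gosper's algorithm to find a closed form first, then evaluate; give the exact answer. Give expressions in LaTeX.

The ratio is (k + 1)*(k + 5)*(k + 6)/((k + 3)*(k + 4)*(k + 8)).
Take A(k)=k + 1, B(k)=k + 8, C(k)=k**4 + 16*k**3 + 95*k**2 + 248*k + 240.
Set up (k + 1)·f(k+1) − (k + 7)·f(k) − (k**4 + 16*k**3 + 95*k**2 + 248*k + 240) = 0.
deg f ≤ 6 (via 1,1,4).
Match coefficients ⇒ f(k) = k*(k + 2)*(k + 3)*(k + 4)*(k + 5)*(k + 7)/12.
So s_k = (B(k−1)f/C)·t_k = (k*(k + 2)*(k + 7)**2/(12*(k + 4)))·t_k = k*(-k - 7)/(2*(k**2 + 7*k + 6)).
s_(k+1) − s_k = 6*(-k - 4)/(k**4 + 16*k**3 + 83*k**2 + 152*k + 84) = t_k.
Evaluate s at k=8 and k=3: -10/21 and -5/12; difference -5/84.

Σ = -5/84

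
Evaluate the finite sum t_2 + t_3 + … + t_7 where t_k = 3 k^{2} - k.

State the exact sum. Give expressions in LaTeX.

Σ = 390

Compute t_(k+1)/t_k: get (-k + 3*(k + 1)**2 - 1)/(k*(3*k - 1)).
Factor: A=1; B=1; C=k**2 - k/3.
Set up (1)·f(k+1) − (1)·f(k) − (k**2 - k/3) = 0.
Degrees (0,0,2) ⇒ d ≤ 3.
Coefficient equations give f(k) = k*(k - 1)**2/3.
Get s_k = R·t_k = k*(k**2 - 2*k + 1) with R(k) = B(k−1)f(k)/C(k) = (k - 1)**2/(3*k - 1).
Check: Δs_k = k*(3*k - 1). ✓
Telescoping: Σ = s_(8) − s_(2) = 392 − (2) = 390.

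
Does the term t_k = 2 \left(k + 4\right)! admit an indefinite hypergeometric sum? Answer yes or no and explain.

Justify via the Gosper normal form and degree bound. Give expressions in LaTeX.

No — key equation has no polynomial f.

Compute t_(k+1)/t_k: get k + 5.
Gosper form: A/B · C(k+1)/C(k) with A=k + 5, B=1, C=1.
Key eq: (k + 5)·f(k+1) = (1)·f(k) + (1).
Degrees (1,0,0) ⇒ d ≤ -1.
Negative degree bound (-1): no f exists, t_k not Gosper-summable.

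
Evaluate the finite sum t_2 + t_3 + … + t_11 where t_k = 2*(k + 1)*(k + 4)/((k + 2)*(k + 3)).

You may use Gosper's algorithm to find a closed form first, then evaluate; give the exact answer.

The ratio is (k + 2)**2*(k + 5)/((k + 1)*(k + 4)**2).
A = k + 2, B = k + 4, C = k**2 + 5*k + 4.
Need (k + 2)·f(k+1) − (k + 3)·f(k) = k**2 + 5*k + 4.
Degrees (1,1,2) ⇒ d ≤ 2.
Match coefficients ⇒ f(k) = k*(k + 1).
So s_k = (B(k−1)f/C)·t_k = (k*(k + 3)/(k + 4))·t_k = 2*k*(k + 1)/(k + 2).
Verify: 2*(k**2 + 5*k + 4)/(k**2 + 5*k + 6) matches t_k.
Σ_(k=2)^(11) t_k = s_(12) − s_(2) = 156/7 − (3) = 135/7.

Σ = 135/7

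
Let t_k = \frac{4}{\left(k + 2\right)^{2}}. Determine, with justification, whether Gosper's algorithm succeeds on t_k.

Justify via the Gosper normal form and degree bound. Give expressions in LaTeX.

Step 1: r(k) = (k + 2)**2/(k + 3)**2.
So A=k**2 + 4*k + 4 and B=k**2 + 6*k + 9, with C=1.
f must satisfy (k**2 + 4*k + 4)·f(k+1) − (k**2 + 4*k + 4)·f(k) = 1.
Bound: deg f ≤ 0.
Write f(k) = c0. Then LHS − RHS = -1, requiring -1 = 0: contradictory. No certificate.

No — the linear system for f has no solution.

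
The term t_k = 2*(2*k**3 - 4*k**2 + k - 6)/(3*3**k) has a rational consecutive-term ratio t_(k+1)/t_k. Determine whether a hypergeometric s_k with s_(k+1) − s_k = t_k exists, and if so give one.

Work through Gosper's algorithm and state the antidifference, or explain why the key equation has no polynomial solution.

s_k = (-2*k**3 + k**2 - 3*k + 4)/3**k

Ratio r(k) = (2*k**3 + 2*k**2 - k - 7)/(3*(2*k**3 - 4*k**2 + k - 6)).
So A=1/3 and B=1, with C=k**3 - 2*k**2 + k/2 - 3.
f must satisfy (1/3)·f(k+1) − (1)·f(k) = k**3 - 2*k**2 + k/2 - 3.
Bound: deg f ≤ 3.
Coefficient equations give f(k) = -3*(k - 1)*(2*k**2 + k + 4)/4.
Then R = B(k−1)f/C = -3*(k - 1)*(2*k**2 + k + 4)/(2*(2*k**3 - 4*k**2 + k - 6)), so s_k = R(k)·t_k = (-2*k**3 + k**2 - 3*k + 4)/3**k.
Check: Δs_k = 2*(2*k**3 - 4*k**2 + k - 6)/(3*3**k). ✓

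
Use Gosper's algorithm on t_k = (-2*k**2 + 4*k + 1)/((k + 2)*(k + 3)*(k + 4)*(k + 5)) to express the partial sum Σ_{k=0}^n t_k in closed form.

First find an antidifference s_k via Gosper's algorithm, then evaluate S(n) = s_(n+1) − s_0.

Compute t_(k+1)/t_k: get (k + 2)*(4*k - 2*(k + 1)**2 + 5)/((k + 6)*(-2*k**2 + 4*k + 1)).
A = k + 2, B = k + 6, C = k**2 - 2*k - 1/2.
Need (k + 2)·f(k+1) − (k + 5)·f(k) = k**2 - 2*k - 1/2.
Bound: deg f ≤ 3.
Solve for f: f(k) = k*(k**2 - 7*k + 2)/16 (degree 3 ≤ 3).
Then R = B(k−1)f/C = k*(k + 5)*(k**2 - 7*k + 2)/(8*(2*k**2 - 4*k - 1)), so s_k = R(k)·t_k = k*(-k**2 + 7*k - 2)/(8*(k + 2)*(k + 3)*(k + 4)).
s_(k+1) − s_k = (-2*k**2 + 4*k + 1)/(k**4 + 14*k**3 + 71*k**2 + 154*k + 120) = t_k.
s_(n+1) = (-n**3 + 4*n**2 + 9*n + 4)/(8*(n**3 + 12*n**2 + 47*n + 60)) and s_(0) = 0, so S(n) = (-n**3 + 4*n**2 + 9*n + 4)/(8*(n**3 + 12*n**2 + 47*n + 60)).

S(n) = (-n**3 + 4*n**2 + 9*n + 4)/(8*(n**3 + 12*n**2 + 47*n + 60))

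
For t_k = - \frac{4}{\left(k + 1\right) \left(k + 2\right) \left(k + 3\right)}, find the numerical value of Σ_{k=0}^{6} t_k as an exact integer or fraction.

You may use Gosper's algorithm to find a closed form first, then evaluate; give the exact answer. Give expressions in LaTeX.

Σ = -35/36

r(k) = (k + 1)/(k + 4) after simplifying.
A = k + 1, B = k + 4, C = 1.
Set up (k + 1)·f(k+1) − (k + 3)·f(k) − (1) = 0.
Degrees (1,1,0) ⇒ d ≤ 2.
Coefficient equations give f(k) = k*(k + 3)/4.
Get s_k = R·t_k = k*(-k - 3)/((k + 1)*(k + 2)) with R(k) = B(k−1)f(k)/C(k) = k*(k + 3)**2/4.
Check: Δs_k = -4/(k**3 + 6*k**2 + 11*k + 6). ✓
Sum = s_(7) − s_(0); s_(7) = -35/36, s_(0) = 0 ⇒ -35/36.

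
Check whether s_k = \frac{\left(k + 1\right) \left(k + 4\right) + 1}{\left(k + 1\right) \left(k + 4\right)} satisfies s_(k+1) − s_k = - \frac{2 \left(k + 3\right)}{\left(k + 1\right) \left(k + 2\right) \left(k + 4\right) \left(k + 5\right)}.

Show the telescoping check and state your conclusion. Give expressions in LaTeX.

valid (s_(k+1) − s_k reduces to t_k)

s_(k+1) = ((k + 2)*(k + 5) + 1)/((k + 2)*(k + 5))
s_(k+1) − s_k = 2*(-k - 3)/(k**4 + 12*k**3 + 49*k**2 + 78*k + 40)
(s_(k+1) − s_k) − t_k = 0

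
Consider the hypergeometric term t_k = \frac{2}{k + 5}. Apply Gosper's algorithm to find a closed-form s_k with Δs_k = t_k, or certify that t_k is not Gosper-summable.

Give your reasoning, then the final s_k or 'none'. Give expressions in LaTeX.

none (Gosper's algorithm certifies no s_k)

r(k) = (k + 5)/(k + 6) after simplifying.
A = k + 5, B = k + 6, C = 1.
Key eq: (k + 5)·f(k+1) = (k + 5)·f(k) + (1).
d = 0 from the (1,1,0) case.
f = c0 ⇒ A·f(k+1) − B(k−1)·f(k) − C = -1. The system {-1 = 0} is inconsistent; no antidifference.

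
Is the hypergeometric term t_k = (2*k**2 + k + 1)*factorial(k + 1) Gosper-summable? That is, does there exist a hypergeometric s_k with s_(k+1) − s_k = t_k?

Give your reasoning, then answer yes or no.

t_(k+1)/t_k = (k + 2)*(k + 2*(k + 1)**2 + 2)/(2*k**2 + k + 1).
Factor: A=k + 2; B=1; C=k**2 + k/2 + 1/2.
Solve (k + 2)·f(k+1) − (1)·f(k) = k**2 + k/2 + 1/2.
deg f ≤ 1 (via 1,0,2).
Coefficient equations give f(k) = (2*k - 3)/2.
Then R = B(k−1)f/C = (2*k - 3)/(2*k**2 + k + 1), so s_k = R(k)·t_k = (2*k - 3)*factorial(k + 1).
Verify: (2*k**2 + k + 1)*factorial(k + 1) matches t_k.

Yes. s_k = (2*k - 3)*factorial(k + 1).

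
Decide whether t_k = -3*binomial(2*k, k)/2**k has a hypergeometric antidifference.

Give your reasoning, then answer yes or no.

Step 1: r(k) = (2*k + 1)/(k + 1).
Factor: A=2*k + 1; B=k + 1; C=1.
Need (2*k + 1)·f(k+1) − (k)·f(k) = 1.
Bound: deg f ≤ -1.
d = -1 < 0 ⇒ no nonzero polynomial f; not summable.

No — t_k has no hypergeometric antidifference.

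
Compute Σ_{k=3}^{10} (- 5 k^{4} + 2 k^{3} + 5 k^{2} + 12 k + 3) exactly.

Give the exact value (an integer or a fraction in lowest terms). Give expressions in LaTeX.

Step 1: r(k) = (5*k**4 + 18*k**3 + 19*k**2 - 8*k - 17)/(5*k**4 - 2*k**3 - 5*k**2 - 12*k - 3).
Normal form (A,B,C) = (1, 1, k**4 - 2*k**3/5 - k**2 - 12*k/5 - 3/5).
f must satisfy (1)·f(k+1) − (1)·f(k) = k**4 - 2*k**3/5 - k**2 - 12*k/5 - 3/5.
Bound: deg f ≤ 5.
Match coefficients ⇒ f(k) = k*(k**4 - 3*k**3 + k**2 - 4*k + 2)/5.
Get s_k = R·t_k = k*(-k**4 + 3*k**3 - k**2 + 4*k - 2) with R(k) = B(k−1)f(k)/C(k) = k*(k**4 - 3*k**3 + k**2 - 4*k + 2)/(5*k**4 - 2*k**3 - 5*k**2 - 12*k - 3).
Δs = -5*k**4 + 2*k**3 + 5*k**2 + 12*k + 3, as required.
Telescoping: Σ = s_(11) − s_(3) = -117997 − (3) = -118000.

Σ = -118000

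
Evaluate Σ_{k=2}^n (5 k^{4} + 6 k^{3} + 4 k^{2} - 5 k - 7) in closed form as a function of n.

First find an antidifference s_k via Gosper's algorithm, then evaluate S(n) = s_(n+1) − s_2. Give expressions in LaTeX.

r(k) = (5*k**4 + 26*k**3 + 52*k**2 + 41*k + 3)/(5*k**4 + 6*k**3 + 4*k**2 - 5*k - 7) after simplifying.
Normal form (A,B,C) = (1, 1, k**4 + 6*k**3/5 + 4*k**2/5 - k - 7/5).
f must satisfy (1)·f(k+1) − (1)·f(k) = k**4 + 6*k**3/5 + 4*k**2/5 - k - 7/5.
d = 5 from the (0,0,4) case.
Match coefficients ⇒ f(k) = k*(k**4 - k**3 - 3*k - 4)/5.
Get s_k = R·t_k = k*(k**4 - k**3 - 3*k - 4) with R(k) = B(k−1)f(k)/C(k) = k*(k**4 - k**3 - 3*k - 4)/(5*k**4 + 6*k**3 + 4*k**2 - 5*k - 7).
s_(k+1) − s_k = 5*k**4 + 6*k**3 + 4*k**2 - 5*k - 7 = t_k.
Evaluate: s_(n+1) = n**5 + 4*n**4 + 6*n**3 + n**2 - 9*n - 7; subtract s_(2) = -4 ⇒ S(n) = n**5 + 4*n**4 + 6*n**3 + n**2 - 9*n - 3.

S(n) = n^{5} + 4 n^{4} + 6 n^{3} + n^{2} - 9 n - 3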